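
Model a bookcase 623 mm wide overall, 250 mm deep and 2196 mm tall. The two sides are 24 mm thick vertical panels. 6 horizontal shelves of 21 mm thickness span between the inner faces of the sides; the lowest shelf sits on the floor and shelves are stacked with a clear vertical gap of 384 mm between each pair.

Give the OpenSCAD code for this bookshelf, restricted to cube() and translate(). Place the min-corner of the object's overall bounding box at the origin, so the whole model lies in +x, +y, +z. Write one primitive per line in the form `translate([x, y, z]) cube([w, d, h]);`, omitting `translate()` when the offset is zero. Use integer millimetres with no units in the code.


cube([24, 250, 2196]);
translate([599, 0, 0]) cube([24, 250, 2196]);
translate([24, 0, 0]) cube([575, 250, 21]);
translate([24, 0, 405]) cube([575, 250, 21]);
translate([24, 0, 810]) cube([575, 250, 21]);
translate([24, 0, 1215]) cube([575, 250, 21]);
translate([24, 0, 1620]) cube([575, 250, 21]);
translate([24, 0, 2025]) cube([575, 250, 21]);


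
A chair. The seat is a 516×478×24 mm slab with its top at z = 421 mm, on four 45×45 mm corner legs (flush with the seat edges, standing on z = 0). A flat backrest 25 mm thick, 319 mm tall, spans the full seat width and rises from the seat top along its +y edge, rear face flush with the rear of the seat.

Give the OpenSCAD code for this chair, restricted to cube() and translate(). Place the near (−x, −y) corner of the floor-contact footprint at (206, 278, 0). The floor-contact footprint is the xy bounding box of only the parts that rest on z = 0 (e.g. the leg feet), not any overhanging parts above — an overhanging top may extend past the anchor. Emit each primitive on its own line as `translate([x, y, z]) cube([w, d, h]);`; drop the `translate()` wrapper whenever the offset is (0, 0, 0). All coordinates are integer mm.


// leg_h = 421 - 24 = 397
translate([206, 278, 397]) cube([516, 478, 24]);
translate([206, 278, 0]) cube([45, 45, 397]);
translate([677, 278, 0]) cube([45, 45, 397]);
translate([206, 711, 0]) cube([45, 45, 397]);
translate([677, 711, 0]) cube([45, 45, 397]);
translate([206, 731, 421]) cube([516, 25, 319]);


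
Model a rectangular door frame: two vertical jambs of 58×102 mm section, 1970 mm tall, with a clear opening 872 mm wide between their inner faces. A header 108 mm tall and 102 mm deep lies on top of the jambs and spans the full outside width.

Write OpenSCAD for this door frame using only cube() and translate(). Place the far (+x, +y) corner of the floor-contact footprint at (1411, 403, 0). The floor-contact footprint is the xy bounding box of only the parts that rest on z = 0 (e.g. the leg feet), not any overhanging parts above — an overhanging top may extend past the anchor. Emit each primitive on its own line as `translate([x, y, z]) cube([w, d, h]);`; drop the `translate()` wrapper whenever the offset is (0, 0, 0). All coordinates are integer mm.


translate([423, 301, 0]) cube([58, 102, 1970]);
translate([1353, 301, 0]) cube([58, 102, 1970]);
translate([423, 301, 1970]) cube([988, 102, 108]);


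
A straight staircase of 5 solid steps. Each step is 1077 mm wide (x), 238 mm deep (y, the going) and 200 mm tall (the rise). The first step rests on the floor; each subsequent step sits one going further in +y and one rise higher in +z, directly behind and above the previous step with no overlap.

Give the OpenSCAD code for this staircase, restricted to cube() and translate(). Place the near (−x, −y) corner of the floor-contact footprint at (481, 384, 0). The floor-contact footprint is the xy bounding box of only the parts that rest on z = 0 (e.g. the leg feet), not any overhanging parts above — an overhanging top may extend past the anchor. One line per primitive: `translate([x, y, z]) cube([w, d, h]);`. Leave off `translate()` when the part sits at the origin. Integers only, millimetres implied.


translate([481, 384, 0]) cube([1077, 238, 200]);
translate([481, 622, 200]) cube([1077, 238, 200]);
translate([481, 860, 400]) cube([1077, 238, 200]);
translate([481, 1098, 600]) cube([1077, 238, 200]);
translate([481, 1336, 800]) cube([1077, 238, 200]);


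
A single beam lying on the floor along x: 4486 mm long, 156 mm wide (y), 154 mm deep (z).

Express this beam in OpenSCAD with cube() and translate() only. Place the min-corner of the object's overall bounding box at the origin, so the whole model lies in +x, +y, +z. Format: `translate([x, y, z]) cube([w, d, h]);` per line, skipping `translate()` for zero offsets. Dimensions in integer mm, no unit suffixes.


cube([4486, 156, 154]);


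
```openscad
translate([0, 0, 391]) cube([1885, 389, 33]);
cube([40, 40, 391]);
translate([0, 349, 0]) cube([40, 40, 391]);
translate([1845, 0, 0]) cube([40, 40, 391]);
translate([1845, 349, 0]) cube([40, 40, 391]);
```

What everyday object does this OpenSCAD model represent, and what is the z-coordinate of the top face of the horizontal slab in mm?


A bench. The seat-top height is 424 mm.

A long slab on four corner posts — a bench. The slab sits at z = 391 with thickness 33, so the top is 391 + 33 = 424 mm.


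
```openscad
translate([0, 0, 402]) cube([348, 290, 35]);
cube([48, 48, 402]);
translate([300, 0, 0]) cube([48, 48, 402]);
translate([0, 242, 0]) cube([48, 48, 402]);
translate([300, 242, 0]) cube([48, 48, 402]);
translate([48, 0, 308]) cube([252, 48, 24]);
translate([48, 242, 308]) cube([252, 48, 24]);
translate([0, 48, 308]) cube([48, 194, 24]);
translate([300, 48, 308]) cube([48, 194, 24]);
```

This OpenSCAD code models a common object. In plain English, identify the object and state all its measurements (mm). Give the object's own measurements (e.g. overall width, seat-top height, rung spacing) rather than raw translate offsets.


A four-legged stool. The seat is a 348×290×35 mm slab whose top surface is at z = 437 mm; four square legs, each 48×48 mm in cross-section, run from the floor (z = 0) to the underside of the seat, each flush with a corner of the seat. Four stretchers, 48 mm wide and 24 mm tall, connect adjacent legs with their undersides at z = 308 mm, each running between the inner faces of the legs it joins and aligned with the legs' outer faces on the other axis.


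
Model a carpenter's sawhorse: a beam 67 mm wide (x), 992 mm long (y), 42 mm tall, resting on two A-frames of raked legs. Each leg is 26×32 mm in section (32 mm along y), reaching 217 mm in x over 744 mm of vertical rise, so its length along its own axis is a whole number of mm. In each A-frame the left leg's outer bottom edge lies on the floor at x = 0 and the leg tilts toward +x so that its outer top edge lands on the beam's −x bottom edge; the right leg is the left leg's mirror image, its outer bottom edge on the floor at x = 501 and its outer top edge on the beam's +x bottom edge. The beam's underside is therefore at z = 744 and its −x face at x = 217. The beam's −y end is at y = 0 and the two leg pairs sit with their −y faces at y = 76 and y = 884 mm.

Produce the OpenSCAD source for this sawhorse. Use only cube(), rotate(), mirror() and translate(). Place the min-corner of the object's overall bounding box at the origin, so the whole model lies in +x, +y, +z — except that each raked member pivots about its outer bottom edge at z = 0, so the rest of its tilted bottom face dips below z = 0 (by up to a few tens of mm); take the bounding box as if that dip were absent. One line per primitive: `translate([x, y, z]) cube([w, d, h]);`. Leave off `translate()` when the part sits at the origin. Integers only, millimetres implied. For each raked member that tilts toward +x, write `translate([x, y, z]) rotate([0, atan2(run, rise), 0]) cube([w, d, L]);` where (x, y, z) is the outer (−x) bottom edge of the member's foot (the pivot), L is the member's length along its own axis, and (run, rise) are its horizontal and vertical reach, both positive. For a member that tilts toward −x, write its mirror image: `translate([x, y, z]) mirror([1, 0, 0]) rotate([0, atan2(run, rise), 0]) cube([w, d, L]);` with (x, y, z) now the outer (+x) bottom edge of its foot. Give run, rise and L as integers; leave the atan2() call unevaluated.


translate([217, 0, 744]) cube([67, 992, 42]);
translate([0, 76, 0]) rotate([0, atan2(217, 744), 0]) cube([26, 32, 775]);
translate([501, 76, 0]) mirror([1, 0, 0]) rotate([0, atan2(217, 744), 0]) cube([26, 32, 775]);
translate([0, 884, 0]) rotate([0, atan2(217, 744), 0]) cube([26, 32, 775]);
translate([501, 884, 0]) mirror([1, 0, 0]) rotate([0, atan2(217, 744), 0]) cube([26, 32, 775]);


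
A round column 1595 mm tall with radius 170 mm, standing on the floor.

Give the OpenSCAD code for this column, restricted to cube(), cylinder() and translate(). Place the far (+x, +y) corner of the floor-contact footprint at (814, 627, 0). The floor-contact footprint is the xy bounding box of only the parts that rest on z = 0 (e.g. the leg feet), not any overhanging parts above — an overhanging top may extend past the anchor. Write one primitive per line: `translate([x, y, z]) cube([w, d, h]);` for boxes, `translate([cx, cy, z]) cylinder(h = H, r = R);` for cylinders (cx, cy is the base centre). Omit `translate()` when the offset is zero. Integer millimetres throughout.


translate([644, 457, 0]) cylinder(h = 1595, r = 170);


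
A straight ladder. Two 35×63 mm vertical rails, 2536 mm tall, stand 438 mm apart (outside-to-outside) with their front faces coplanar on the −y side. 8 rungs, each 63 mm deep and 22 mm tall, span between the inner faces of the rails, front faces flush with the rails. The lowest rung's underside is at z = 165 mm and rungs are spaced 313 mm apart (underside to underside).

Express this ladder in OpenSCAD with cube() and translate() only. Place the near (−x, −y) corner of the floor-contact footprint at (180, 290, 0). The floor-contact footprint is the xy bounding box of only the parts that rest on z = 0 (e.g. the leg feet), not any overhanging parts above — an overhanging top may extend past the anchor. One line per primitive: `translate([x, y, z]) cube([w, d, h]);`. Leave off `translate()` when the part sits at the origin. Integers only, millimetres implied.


// rung span = 438 - 2*35 = 368
// rung[k] z = 165 + k*313
translate([180, 290, 0]) cube([35, 63, 2536]);
translate([583, 290, 0]) cube([35, 63, 2536]);
translate([215, 290, 165]) cube([368, 63, 22]);
translate([215, 290, 478]) cube([368, 63, 22]);
translate([215, 290, 791]) cube([368, 63, 22]);
translate([215, 290, 1104]) cube([368, 63, 22]);
translate([215, 290, 1417]) cube([368, 63, 22]);
translate([215, 290, 1730]) cube([368, 63, 22]);
translate([215, 290, 2043]) cube([368, 63, 22]);
translate([215, 290, 2356]) cube([368, 63, 22]);


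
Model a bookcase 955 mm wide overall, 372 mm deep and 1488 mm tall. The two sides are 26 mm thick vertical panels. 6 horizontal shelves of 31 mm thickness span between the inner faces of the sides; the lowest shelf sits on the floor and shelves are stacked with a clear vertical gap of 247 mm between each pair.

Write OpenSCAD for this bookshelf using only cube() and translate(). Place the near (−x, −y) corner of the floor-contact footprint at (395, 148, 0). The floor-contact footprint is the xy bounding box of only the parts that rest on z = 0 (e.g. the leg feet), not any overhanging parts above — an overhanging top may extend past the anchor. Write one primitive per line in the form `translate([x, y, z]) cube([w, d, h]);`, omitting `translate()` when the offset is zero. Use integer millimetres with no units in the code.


translate([395, 148, 0]) cube([26, 372, 1488]);
translate([1324, 148, 0]) cube([26, 372, 1488]);
translate([421, 148, 0]) cube([903, 372, 31]);
translate([421, 148, 278]) cube([903, 372, 31]);
translate([421, 148, 556]) cube([903, 372, 31]);
translate([421, 148, 834]) cube([903, 372, 31]);
translate([421, 148, 1112]) cube([903, 372, 31]);
translate([421, 148, 1390]) cube([903, 372, 31]);


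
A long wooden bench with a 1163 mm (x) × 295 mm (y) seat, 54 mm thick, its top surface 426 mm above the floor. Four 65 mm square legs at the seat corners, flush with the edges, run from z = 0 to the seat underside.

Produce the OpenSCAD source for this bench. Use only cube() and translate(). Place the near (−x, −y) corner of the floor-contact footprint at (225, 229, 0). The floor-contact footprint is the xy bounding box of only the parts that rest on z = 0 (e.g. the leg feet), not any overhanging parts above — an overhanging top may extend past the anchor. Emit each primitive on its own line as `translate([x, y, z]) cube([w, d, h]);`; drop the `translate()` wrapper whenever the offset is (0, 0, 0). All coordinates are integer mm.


translate([225, 229, 372]) cube([1163, 295, 54]);
translate([225, 229, 0]) cube([65, 65, 372]);
translate([225, 459, 0]) cube([65, 65, 372]);
translate([1323, 229, 0]) cube([65, 65, 372]);
translate([1323, 459, 0]) cube([65, 65, 372]);


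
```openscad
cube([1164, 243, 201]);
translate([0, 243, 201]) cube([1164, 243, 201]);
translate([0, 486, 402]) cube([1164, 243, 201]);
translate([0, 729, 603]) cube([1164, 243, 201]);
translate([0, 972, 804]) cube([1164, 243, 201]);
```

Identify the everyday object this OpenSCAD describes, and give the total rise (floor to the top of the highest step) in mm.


A staircase. The total rise is 1005 mm.

5 identical blocks, each offset up and back from the previous — a staircase. Each step is 201 mm tall and there are 5 of them, so the total rise is 5 × 201 = 1005 mm.


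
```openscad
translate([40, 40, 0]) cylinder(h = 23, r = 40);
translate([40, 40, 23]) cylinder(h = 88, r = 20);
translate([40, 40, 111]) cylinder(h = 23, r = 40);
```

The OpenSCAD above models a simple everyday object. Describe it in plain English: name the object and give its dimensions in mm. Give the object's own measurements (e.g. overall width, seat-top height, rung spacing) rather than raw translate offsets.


A spool: two coaxial disc flanges of radius 40 mm and thickness 23 mm, joined by a core cylinder of radius 20 mm and height 88 mm. The lower flange rests on z = 0 and the three cylinders share a vertical axis.


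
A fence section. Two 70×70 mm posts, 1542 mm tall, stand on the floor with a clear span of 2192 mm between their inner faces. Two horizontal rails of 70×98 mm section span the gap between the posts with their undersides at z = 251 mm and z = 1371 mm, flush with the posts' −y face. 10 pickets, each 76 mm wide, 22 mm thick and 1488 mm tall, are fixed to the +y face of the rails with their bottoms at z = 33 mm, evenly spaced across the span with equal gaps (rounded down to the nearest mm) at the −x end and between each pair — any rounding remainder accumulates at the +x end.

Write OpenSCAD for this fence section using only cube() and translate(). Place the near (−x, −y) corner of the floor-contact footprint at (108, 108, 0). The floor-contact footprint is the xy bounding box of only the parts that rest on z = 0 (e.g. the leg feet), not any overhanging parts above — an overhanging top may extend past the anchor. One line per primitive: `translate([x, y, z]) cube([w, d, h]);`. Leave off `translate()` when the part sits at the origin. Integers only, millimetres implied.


translate([108, 108, 0]) cube([70, 70, 1542]);
translate([2370, 108, 0]) cube([70, 70, 1542]);
translate([178, 108, 251]) cube([2192, 70, 98]);
translate([178, 108, 1371]) cube([2192, 70, 98]);
translate([308, 178, 33]) cube([76, 22, 1488]);
translate([514, 178, 33]) cube([76, 22, 1488]);
translate([720, 178, 33]) cube([76, 22, 1488]);
translate([926, 178, 33]) cube([76, 22, 1488]);
translate([1132, 178, 33]) cube([76, 22, 1488]);
translate([1338, 178, 33]) cube([76, 22, 1488]);
translate([1544, 178, 33]) cube([76, 22, 1488]);
translate([1750, 178, 33]) cube([76, 22, 1488]);
translate([1956, 178, 33]) cube([76, 22, 1488]);
translate([2162, 178, 33]) cube([76, 22, 1488]);


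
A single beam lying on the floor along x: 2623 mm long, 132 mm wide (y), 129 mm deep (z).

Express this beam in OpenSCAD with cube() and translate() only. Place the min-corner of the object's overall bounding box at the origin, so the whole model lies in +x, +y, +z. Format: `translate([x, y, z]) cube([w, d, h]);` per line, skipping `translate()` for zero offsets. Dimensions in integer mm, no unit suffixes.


cube([2623, 132, 129]);


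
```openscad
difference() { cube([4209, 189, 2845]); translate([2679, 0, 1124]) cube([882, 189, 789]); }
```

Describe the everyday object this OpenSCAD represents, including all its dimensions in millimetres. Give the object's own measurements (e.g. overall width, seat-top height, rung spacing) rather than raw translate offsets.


A wall 4209 mm long (x), 189 mm thick (y), 2845 mm tall, with a rectangular window opening cut through it. The opening is 882 mm wide and 789 mm tall; its sill is at z = 1124 mm and its near (−x) edge is 2679 mm from the wall's −x end. The opening passes through the full wall thickness.


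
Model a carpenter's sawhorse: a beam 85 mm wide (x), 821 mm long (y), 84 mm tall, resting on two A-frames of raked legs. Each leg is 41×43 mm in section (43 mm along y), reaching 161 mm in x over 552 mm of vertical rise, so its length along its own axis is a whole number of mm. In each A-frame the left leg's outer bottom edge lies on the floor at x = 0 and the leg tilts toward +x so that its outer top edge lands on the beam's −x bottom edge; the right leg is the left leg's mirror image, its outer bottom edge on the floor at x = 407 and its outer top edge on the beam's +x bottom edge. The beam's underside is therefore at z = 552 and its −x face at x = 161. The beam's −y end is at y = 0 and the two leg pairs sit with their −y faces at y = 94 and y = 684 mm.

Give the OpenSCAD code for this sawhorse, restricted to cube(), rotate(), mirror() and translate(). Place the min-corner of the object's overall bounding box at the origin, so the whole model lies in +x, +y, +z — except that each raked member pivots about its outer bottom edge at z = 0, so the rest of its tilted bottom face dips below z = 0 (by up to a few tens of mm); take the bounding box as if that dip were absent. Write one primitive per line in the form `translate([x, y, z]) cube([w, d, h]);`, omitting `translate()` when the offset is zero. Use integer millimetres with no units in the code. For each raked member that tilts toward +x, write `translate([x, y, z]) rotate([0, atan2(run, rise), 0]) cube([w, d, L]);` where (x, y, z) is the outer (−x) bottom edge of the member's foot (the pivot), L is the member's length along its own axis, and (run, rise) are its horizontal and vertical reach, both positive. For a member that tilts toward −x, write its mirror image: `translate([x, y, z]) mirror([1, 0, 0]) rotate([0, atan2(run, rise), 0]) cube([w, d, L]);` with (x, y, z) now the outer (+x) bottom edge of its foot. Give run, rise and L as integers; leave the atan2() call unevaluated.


// leg length = √(161² + 552²) = 575
// right-leg outer foot x = 2·161 + 85 = 407
// beam min-corner = (161, 0, 552)
translate([161, 0, 552]) cube([85, 821, 84]);
translate([0, 94, 0]) rotate([0, atan2(161, 552), 0]) cube([41, 43, 575]);
translate([407, 94, 0]) mirror([1, 0, 0]) rotate([0, atan2(161, 552), 0]) cube([41, 43, 575]);
translate([0, 684, 0]) rotate([0, atan2(161, 552), 0]) cube([41, 43, 575]);
translate([407, 684, 0]) mirror([1, 0, 0]) rotate([0, atan2(161, 552), 0]) cube([41, 43, 575]);


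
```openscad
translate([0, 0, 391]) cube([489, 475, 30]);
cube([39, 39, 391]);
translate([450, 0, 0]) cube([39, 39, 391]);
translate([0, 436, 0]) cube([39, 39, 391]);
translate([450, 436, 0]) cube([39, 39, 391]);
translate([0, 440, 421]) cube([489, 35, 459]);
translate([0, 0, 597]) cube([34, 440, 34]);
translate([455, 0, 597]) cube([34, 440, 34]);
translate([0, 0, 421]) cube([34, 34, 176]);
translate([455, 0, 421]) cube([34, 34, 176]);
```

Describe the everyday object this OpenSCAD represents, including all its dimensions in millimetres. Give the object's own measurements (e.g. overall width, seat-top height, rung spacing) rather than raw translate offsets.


A chair. The seat is a 489×475×30 mm slab with its top at z = 421 mm, on four 39×39 mm corner legs (flush with the seat edges, standing on z = 0). A flat backrest 35 mm thick, 459 mm tall, spans the full seat width and rises from the seat top along its +y edge, rear face flush with the rear of the seat. Two armrests of 34×34 mm section run along each side from the seat's front edge to the front of the backrest, top faces 210 mm above the seat top and outer faces flush with the seat's x-edges; a 34×34 mm post under the front of each armrest stands on the seat at the front corner.


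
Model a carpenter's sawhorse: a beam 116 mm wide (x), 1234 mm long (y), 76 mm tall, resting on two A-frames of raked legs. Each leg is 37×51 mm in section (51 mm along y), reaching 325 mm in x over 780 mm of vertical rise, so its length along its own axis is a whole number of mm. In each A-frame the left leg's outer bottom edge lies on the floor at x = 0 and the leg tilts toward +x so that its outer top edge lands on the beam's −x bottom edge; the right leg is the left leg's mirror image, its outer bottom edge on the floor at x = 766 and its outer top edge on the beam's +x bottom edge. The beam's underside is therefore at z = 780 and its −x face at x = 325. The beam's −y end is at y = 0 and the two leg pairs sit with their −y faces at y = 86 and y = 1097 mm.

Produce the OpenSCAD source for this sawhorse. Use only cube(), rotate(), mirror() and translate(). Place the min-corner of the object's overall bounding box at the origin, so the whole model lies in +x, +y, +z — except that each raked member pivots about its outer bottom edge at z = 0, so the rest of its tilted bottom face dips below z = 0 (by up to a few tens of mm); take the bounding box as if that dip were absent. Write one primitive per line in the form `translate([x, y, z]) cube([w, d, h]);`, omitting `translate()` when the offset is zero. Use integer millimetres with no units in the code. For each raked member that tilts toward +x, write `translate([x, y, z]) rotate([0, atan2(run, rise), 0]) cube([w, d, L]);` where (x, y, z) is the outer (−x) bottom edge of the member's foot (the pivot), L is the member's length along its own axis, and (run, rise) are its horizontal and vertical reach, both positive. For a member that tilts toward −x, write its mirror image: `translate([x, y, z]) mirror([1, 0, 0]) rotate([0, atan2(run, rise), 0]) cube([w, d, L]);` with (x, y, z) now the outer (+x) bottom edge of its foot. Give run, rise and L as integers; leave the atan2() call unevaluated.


translate([325, 0, 780]) cube([116, 1234, 76]);
translate([0, 86, 0]) rotate([0, atan2(325, 780), 0]) cube([37, 51, 845]);
translate([766, 86, 0]) mirror([1, 0, 0]) rotate([0, atan2(325, 780), 0]) cube([37, 51, 845]);
translate([0, 1097, 0]) rotate([0, atan2(325, 780), 0]) cube([37, 51, 845]);
translate([766, 1097, 0]) mirror([1, 0, 0]) rotate([0, atan2(325, 780), 0]) cube([37, 51, 845]);


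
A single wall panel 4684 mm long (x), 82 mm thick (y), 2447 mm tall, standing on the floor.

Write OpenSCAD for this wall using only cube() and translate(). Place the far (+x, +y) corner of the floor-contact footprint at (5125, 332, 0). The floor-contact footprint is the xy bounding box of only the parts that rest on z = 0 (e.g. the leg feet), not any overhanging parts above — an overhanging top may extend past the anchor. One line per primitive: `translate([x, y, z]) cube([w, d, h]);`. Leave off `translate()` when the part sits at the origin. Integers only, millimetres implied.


translate([441, 250, 0]) cube([4684, 82, 2447]);


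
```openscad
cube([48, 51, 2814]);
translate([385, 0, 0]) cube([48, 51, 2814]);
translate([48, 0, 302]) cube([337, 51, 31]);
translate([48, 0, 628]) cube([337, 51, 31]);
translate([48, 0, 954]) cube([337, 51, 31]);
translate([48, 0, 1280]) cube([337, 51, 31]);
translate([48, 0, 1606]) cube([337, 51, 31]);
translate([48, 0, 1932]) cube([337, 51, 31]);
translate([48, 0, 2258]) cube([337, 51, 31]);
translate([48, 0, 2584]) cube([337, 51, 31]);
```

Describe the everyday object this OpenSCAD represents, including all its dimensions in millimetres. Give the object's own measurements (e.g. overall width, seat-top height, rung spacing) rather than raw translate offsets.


A straight ladder. Two 48×51 mm vertical rails, 2814 mm tall, stand 433 mm apart (outside-to-outside) with their front faces coplanar on the −y side. 8 rungs, each 51 mm deep and 31 mm tall, span between the inner faces of the rails, front faces flush with the rails. The lowest rung's underside is at z = 302 mm and rungs are spaced 326 mm apart (underside to underside).


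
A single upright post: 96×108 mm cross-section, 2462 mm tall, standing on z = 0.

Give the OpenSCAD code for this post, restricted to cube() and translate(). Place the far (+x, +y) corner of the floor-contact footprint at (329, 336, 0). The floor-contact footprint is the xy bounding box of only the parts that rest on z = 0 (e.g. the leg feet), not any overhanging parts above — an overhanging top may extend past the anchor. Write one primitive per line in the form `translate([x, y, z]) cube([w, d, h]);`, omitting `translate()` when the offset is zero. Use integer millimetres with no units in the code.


translate([233, 228, 0]) cube([96, 108, 2462]);


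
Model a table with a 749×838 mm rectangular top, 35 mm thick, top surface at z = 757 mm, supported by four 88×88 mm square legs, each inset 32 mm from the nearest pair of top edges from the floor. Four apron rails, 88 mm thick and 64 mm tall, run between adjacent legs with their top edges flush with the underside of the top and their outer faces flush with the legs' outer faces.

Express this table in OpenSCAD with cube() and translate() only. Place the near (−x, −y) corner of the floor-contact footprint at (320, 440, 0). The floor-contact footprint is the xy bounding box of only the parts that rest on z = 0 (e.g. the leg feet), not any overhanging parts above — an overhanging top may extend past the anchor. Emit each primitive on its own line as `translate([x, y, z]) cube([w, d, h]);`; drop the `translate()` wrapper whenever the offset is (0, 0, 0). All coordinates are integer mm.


translate([288, 408, 722]) cube([749, 838, 35]);
translate([320, 440, 0]) cube([88, 88, 722]);
translate([917, 440, 0]) cube([88, 88, 722]);
translate([320, 1126, 0]) cube([88, 88, 722]);
translate([917, 1126, 0]) cube([88, 88, 722]);
translate([408, 440, 658]) cube([509, 88, 64]);
translate([408, 1126, 658]) cube([509, 88, 64]);
translate([320, 528, 658]) cube([88, 598, 64]);
translate([917, 528, 658]) cube([88, 598, 64]);


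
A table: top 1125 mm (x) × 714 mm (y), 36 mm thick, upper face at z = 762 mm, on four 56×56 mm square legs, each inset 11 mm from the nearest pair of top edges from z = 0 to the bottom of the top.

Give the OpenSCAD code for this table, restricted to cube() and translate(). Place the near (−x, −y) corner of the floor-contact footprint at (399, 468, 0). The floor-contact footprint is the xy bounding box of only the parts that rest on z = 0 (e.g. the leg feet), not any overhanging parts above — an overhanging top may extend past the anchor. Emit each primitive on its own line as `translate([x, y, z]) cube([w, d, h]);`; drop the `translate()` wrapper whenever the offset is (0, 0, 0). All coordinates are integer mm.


translate([388, 457, 726]) cube([1125, 714, 36]);
translate([399, 468, 0]) cube([56, 56, 726]);
translate([1446, 468, 0]) cube([56, 56, 726]);
translate([399, 1104, 0]) cube([56, 56, 726]);
translate([1446, 1104, 0]) cube([56, 56, 726]);


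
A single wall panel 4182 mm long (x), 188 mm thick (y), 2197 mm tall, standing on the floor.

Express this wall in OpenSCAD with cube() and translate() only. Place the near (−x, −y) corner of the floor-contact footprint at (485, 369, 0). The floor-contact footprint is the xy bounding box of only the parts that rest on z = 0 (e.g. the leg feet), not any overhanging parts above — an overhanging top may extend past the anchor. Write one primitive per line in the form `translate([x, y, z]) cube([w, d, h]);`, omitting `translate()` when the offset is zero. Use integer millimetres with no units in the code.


translate([485, 369, 0]) cube([4182, 188, 2197]);


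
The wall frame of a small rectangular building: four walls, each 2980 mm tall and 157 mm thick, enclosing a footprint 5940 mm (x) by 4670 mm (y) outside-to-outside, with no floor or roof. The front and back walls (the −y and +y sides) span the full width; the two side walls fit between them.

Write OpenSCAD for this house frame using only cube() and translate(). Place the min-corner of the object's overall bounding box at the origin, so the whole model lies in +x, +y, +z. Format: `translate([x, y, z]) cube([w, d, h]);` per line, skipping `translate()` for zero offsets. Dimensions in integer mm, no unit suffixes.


cube([5940, 157, 2980]);
translate([0, 4513, 0]) cube([5940, 157, 2980]);
translate([0, 157, 0]) cube([157, 4356, 2980]);
translate([5783, 157, 0]) cube([157, 4356, 2980]);


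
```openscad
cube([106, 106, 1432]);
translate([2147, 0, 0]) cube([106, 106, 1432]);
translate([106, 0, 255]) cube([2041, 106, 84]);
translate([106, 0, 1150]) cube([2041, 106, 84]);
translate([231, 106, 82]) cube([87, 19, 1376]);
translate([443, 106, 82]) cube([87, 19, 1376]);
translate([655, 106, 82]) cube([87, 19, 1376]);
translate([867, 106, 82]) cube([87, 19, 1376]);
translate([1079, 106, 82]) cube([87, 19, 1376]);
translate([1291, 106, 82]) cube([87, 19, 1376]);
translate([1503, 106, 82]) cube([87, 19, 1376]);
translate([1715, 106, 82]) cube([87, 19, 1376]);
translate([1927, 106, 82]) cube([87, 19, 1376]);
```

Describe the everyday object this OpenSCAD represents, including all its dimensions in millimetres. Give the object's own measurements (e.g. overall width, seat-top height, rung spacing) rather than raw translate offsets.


A fence section. Two 106×106 mm posts, 1432 mm tall, stand on the floor with a clear span of 2041 mm between their inner faces. Two horizontal rails of 106×84 mm section span the gap between the posts with their undersides at z = 255 mm and z = 1150 mm, flush with the posts' −y face. 9 pickets, each 87 mm wide, 19 mm thick and 1376 mm tall, are fixed to the +y face of the rails with their bottoms at z = 82 mm, spaced across the span with a 125 mm gap after the −x post and between neighbouring pickets, with 133 mm left before the +x post.


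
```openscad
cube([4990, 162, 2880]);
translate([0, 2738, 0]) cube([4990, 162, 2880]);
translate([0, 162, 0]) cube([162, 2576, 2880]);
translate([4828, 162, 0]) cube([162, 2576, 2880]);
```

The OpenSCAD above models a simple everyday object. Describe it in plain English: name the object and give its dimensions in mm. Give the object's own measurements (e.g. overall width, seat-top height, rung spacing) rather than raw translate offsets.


The wall frame of a small rectangular building: four walls, each 2880 mm tall and 162 mm thick, enclosing a footprint 4990 mm (x) by 2900 mm (y) outside-to-outside, with no floor or roof. The front and back walls (the −y and +y sides) span the full width; the two side walls fit between them.


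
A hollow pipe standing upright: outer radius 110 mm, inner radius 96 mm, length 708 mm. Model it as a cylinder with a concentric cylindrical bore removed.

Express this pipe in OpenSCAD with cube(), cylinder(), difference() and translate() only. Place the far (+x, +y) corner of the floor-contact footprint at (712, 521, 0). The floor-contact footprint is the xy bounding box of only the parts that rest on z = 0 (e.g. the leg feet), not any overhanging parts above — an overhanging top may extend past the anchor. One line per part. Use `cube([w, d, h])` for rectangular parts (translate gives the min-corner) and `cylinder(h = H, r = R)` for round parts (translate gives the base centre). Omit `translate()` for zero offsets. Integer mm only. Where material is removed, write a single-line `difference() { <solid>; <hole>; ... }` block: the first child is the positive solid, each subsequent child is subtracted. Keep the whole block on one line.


difference() { translate([602, 411, 0]) cylinder(h = 708, r = 110); translate([602, 411, 0]) cylinder(h = 708, r = 96); }


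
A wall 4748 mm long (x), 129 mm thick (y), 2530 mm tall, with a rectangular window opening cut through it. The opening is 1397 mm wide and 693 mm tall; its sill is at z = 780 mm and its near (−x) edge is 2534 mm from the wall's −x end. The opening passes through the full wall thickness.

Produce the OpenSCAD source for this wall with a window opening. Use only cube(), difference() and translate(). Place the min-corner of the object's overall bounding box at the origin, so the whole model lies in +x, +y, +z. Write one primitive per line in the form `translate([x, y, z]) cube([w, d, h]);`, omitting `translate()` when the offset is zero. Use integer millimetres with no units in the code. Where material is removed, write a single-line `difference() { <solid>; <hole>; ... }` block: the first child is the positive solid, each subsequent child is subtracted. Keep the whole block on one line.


difference() { cube([4748, 129, 2530]); translate([2534, 0, 780]) cube([1397, 129, 693]); }


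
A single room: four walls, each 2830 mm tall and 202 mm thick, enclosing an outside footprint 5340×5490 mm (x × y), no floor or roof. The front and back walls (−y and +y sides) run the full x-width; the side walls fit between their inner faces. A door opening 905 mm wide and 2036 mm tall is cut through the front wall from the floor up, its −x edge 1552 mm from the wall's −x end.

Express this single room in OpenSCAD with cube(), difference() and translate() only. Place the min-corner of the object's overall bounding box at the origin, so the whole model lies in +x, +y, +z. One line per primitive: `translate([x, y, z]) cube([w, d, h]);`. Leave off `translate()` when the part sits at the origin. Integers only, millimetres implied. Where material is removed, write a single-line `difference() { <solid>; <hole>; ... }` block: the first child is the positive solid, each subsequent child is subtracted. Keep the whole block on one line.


difference() { cube([5340, 202, 2830]); translate([1552, 0, 0]) cube([905, 202, 2036]); }
translate([0, 5288, 0]) cube([5340, 202, 2830]);
translate([0, 202, 0]) cube([202, 5086, 2830]);
translate([5138, 202, 0]) cube([202, 5086, 2830]);


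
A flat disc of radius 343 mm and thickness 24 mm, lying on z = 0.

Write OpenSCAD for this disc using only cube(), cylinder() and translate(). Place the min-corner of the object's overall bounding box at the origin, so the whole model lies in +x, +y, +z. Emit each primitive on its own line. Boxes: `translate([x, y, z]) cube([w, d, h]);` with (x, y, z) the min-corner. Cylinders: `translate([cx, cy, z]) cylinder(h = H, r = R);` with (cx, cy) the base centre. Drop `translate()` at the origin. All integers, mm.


translate([343, 343, 0]) cylinder(h = 24, r = 343);


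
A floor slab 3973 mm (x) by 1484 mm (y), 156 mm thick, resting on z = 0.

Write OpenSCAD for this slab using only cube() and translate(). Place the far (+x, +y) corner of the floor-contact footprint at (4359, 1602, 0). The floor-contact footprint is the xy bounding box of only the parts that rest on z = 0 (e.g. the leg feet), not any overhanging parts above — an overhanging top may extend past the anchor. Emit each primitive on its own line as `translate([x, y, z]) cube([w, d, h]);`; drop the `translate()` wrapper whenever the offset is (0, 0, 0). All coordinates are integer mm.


translate([386, 118, 0]) cube([3973, 1484, 156]);


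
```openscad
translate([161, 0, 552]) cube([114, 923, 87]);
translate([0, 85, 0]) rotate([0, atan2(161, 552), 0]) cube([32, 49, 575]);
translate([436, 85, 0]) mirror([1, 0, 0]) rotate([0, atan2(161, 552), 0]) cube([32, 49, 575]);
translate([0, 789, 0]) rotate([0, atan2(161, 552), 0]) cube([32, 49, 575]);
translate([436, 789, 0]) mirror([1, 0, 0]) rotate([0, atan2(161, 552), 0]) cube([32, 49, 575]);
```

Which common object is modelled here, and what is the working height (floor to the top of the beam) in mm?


A sawhorse. The overall height is 639 mm.

A beam across two mirrored pairs of raked legs — a sawhorse. The beam's underside is at z = 552 (matching the legs' vertical rise in atan2(161, 552)) and the beam is 87 mm tall, so its top is at 552 + 87 = 639 mm. The raked legs top out at the beam's underside, so that is the highest point.


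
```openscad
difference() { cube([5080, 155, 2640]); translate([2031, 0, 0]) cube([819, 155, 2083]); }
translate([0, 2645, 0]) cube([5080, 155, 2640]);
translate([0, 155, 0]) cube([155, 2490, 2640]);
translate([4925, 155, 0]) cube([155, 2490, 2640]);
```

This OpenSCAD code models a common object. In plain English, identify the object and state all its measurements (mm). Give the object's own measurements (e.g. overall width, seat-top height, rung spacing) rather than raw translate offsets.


A single room: four walls, each 2640 mm tall and 155 mm thick, enclosing an outside footprint 5080×2800 mm (x × y), no floor or roof. The front and back walls (−y and +y sides) run the full x-width; the side walls fit between their inner faces. A door opening 819 mm wide and 2083 mm tall is cut through the front wall from the floor up, its −x edge 2031 mm from the wall's −x end.


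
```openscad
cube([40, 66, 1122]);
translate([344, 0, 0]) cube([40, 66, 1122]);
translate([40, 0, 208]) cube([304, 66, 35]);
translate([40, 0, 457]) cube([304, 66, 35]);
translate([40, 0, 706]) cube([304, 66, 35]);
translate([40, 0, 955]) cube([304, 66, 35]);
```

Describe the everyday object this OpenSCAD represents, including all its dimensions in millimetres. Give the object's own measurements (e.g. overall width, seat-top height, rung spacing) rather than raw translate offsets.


A straight ladder. Two 40×66 mm vertical rails, 1122 mm tall, stand 384 mm apart (outside-to-outside) with their front faces coplanar on the −y side. 4 rungs, each 66 mm deep and 35 mm tall, span between the inner faces of the rails, front faces flush with the rails. The lowest rung's underside is at z = 208 mm and rungs are spaced 249 mm apart (underside to underside).


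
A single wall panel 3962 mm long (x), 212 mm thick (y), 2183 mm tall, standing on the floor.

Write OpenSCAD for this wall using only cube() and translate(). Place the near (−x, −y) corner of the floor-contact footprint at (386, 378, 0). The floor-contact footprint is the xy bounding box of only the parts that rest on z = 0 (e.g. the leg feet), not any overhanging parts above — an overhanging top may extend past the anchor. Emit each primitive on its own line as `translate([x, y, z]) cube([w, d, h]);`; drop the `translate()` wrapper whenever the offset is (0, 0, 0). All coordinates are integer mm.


translate([386, 378, 0]) cube([3962, 212, 2183]);


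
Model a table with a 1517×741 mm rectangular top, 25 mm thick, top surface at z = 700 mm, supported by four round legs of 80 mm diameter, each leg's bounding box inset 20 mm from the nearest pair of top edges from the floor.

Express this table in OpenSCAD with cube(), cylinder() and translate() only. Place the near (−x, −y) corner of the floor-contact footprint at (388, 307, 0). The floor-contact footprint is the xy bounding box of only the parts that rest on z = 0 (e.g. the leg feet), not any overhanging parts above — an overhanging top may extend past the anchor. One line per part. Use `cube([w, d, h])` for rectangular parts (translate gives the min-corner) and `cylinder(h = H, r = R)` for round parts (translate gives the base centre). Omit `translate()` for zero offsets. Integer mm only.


translate([368, 287, 675]) cube([1517, 741, 25]);
translate([428, 347, 0]) cylinder(h = 675, r = 40);
translate([1825, 347, 0]) cylinder(h = 675, r = 40);
translate([428, 968, 0]) cylinder(h = 675, r = 40);
translate([1825, 968, 0]) cylinder(h = 675, r = 40);


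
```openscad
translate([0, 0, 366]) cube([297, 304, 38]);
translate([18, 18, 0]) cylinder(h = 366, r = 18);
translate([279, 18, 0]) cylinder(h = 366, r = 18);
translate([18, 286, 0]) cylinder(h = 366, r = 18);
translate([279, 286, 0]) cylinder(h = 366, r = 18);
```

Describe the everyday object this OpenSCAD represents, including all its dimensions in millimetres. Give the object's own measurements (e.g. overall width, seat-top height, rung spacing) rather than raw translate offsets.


A simple wooden stool: a rectangular seat 297 mm (x) by 304 mm (y), 38 mm thick, top face at z = 404 mm, on four round legs, each 36 mm in diameter. The legs rest on z = 0, each leg's axis is inset half a diameter from the nearest pair of seat edges (so the leg's bounding box is flush with the corner).
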